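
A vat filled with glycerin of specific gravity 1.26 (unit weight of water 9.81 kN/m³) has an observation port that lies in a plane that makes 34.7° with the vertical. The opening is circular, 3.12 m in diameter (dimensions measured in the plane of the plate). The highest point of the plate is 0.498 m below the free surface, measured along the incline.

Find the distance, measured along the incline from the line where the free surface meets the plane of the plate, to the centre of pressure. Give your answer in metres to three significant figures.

y_p = 2.35 m

γ = 1.26 × 9.81 = 12.3606 kN/m³.
The plate makes 34.7° with the vertical, i.e. θ = 90° − 34.7° = 55.3° to the horizontal. Measuring y along the incline from the free-surface line, vertical depth h = y·sinθ with sinθ = 0.822144.
The centroid is at the centre, 1.56 m below the top of the plate, so y_c = 0.498 + 1.56 = 2.058 m and h_c = 2.058 × 0.822144 = 1.69197 m.
A = π(1.56)² = 7.64538 m².
Resultant F = γ·h_c·A = 12.3606 × 1.69197 × 7.64538 = 159.894 kN.
I_c = πr⁴/4 = π × 1.56⁴/4 = 4.65145 m⁴.
Centre of pressure: y_p = y_c + I_c/(y_c·A) = 2.058 + 4.65145/(2.058 × 7.64538) = 2.058 + 0.295627 = 2.35363 m along the plane.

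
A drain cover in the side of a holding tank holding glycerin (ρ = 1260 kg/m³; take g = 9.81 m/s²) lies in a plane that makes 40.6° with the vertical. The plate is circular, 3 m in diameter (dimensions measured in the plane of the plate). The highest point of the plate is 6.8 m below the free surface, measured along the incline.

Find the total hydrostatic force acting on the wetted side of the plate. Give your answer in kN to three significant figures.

γ = ρg = 1260 × 9.81 / 1000 = 12.3606 kN/m³.
The plate makes 40.6° with the vertical, i.e. θ = 90° − 40.6° = 49.4° to the horizontal. Measuring y along the incline from the free-surface line, vertical depth h = y·sinθ with sinθ = 0.759271.
The centroid is at the centre, 1.5 m below the top of the plate, so y_c = 6.8 + 1.5 = 8.3 m and h_c = 8.3 × 0.759271 = 6.30195 m.
A = π(1.5)² = 7.06858 m².
Resultant F = γ·h_c·A = 12.3606 × 6.30195 × 7.06858 = 550.613 kN.

F ≈ 551 kN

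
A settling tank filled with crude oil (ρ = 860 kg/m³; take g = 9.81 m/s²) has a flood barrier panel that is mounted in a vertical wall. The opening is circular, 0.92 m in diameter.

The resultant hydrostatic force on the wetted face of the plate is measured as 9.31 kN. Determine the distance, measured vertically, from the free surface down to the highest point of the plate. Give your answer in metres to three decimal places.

d_top ≈ 1.200 m

γ = ρg = 860 × 9.81 / 1000 = 8.4366 kN/m³.
A = π(0.46)² = 0.664761 m².
From F = γ·h_c·A, the centroid depth is h_c = 9.31/(8.4366 × 0.664761) = 1.66003 m.
The centroid is at the centre, 0.46 m below the top of the plate, so the highest point sits at h_top = 1.66003 − 0.46 = 1.20003 m below the surface.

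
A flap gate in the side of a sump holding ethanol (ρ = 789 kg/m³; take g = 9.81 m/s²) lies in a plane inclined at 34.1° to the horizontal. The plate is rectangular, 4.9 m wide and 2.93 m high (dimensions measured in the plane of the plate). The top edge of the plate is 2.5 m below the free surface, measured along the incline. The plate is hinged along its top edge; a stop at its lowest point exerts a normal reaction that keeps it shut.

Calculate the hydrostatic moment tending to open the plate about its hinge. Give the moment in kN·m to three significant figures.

M ≈ 406 kN·m

γ = ρg = 789 × 9.81 / 1000 = 7.74009 kN/m³.
Let θ = 34.1° be the plate's angle to the horizontal; measure y along the incline from where the plane meets the free surface. Vertical depth h = y·sinθ with sinθ = 0.560639.
The centroid lies 2.93/2 = 1.465 m below the top edge, so y_c = 2.5 + 1.465 = 3.965 m and h_c = 3.965 × 0.560639 = 2.22293 m.
A = 4.9 × 2.93 = 14.357 m².
Resultant F = γ·h_c·A = 7.74009 × 2.22293 × 14.357 = 247.022 kN.
I_c = b·h³/12 = 4.9 × 2.93³/12 = 10.2711 m⁴.
Centre of pressure: y_p = y_c + I_c/(y_c·A) = 3.965 + 10.2711/(3.965 × 14.357) = 3.965 + 0.180431 = 4.14543 m along the plane.
The resultant acts 1.465 + 0.180431 = 1.64543 m (along the plate) below the hinge at the top edge, so the moment about the hinge is M = F × 1.64543 = 247.022 × 1.64543 = 406.457 kN·m.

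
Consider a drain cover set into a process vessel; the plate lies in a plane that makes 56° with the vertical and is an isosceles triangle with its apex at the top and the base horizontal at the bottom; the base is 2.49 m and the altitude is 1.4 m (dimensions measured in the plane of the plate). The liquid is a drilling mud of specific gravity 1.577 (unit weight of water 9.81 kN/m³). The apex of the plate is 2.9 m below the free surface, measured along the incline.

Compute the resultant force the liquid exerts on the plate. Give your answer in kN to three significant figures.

F ≈ 57.8 kN

γ = 1.577 × 9.81 = 15.47037 kN/m³.
The plate makes 56° with the vertical, i.e. θ = 90° − 56° = 34° to the horizontal. Measuring y along the incline from the free-surface line, vertical depth h = y·sinθ with sinθ = 0.559193.
With the apex up, the centroid sits 2h/3 = 2 × 1.4/3 = 0.933333 m below the apex, so y_c = 2.9 + 0.933333 = 3.83333 m and h_c = 3.83333 × 0.559193 = 2.14357 m.
A = ½ × 2.49 × 1.4 = 1.743 m².
Resultant F = γ·h_c·A = 15.47037 × 2.14357 × 1.743 = 57.8011 kN.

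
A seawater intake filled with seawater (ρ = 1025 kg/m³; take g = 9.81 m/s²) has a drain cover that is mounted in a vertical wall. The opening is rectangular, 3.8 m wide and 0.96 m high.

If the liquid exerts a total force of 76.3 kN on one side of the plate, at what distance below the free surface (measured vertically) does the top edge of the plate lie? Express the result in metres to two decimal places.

d_top ≈ 1.60 m

γ = ρg = 1025 × 9.81 / 1000 = 10.05525 kN/m³.
A = 3.8 × 0.96 = 3.648 m².
From F = γ·h_c·A, the centroid depth is h_c = 76.3/(10.05525 × 3.648) = 2.08006 m.
The centroid lies 0.96/2 = 0.48 m below the top edge, so the top edge sits at h_top = 2.08006 − 0.48 = 1.60006 m below the surface.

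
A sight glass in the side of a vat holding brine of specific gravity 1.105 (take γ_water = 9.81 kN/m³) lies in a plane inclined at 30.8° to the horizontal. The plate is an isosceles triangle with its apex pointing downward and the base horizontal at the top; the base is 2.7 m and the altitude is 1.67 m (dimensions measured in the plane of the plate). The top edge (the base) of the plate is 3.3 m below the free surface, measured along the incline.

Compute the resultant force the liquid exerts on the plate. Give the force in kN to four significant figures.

γ = 1.105 × 9.81 = 10.84005 kN/m³.
Let θ = 30.8° be the plate's angle to the horizontal; measure y along the incline from where the plane meets the free surface. Vertical depth h = y·sinθ with sinθ = 0.512043.
With the apex down, the centroid sits h/3 = 1.67/3 = 0.556667 m below the base (the top edge), so y_c = 3.3 + 0.556667 = 3.85667 m and h_c = 3.85667 × 0.512043 = 1.97478 m.
A = ½ × 2.7 × 1.67 = 2.2545 m².
Resultant F = γ·h_c·A = 10.84005 × 1.97478 × 2.2545 = 48.2614 kN.

F ≈ 48.26 kN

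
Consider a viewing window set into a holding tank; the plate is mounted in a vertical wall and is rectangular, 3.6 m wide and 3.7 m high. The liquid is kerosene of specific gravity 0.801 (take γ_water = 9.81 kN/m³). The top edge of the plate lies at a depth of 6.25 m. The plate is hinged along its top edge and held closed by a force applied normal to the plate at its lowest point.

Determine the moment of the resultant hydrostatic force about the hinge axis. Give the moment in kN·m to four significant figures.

M ≈ 1688 kN·m

γ = 0.801 × 9.81 = 7.85781 kN/m³.
The centroid lies 3.7/2 = 1.85 m below the top edge, so the centroid depth is h_c = 6.25 + 1.85 = 8.1 m.
A = 3.6 × 3.7 = 13.32 m².
Resultant F = γ·h_c·A = 7.85781 × 8.1 × 13.32 = 847.795 kN.
I_c = b·h³/12 = 3.6 × 3.7³/12 = 15.1959 m⁴.
Centre of pressure: y_p = y_c + I_c/(y_c·A) = 8.1 + 15.1959/(8.1 × 13.32) = 8.1 + 0.140844 = 8.24084 m along the plane.
The resultant acts 1.85 + 0.140844 = 1.99084 m (along the plate) below the hinge at the top edge, so the moment about the hinge is M = F × 1.99084 = 847.795 × 1.99084 = 1687.82 kN·m.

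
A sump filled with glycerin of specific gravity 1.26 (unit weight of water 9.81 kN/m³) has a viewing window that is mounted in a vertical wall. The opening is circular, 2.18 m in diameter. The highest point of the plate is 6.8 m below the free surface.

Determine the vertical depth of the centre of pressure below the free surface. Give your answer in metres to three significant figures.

h_p = 7.93 m

γ = 1.26 × 9.81 = 12.3606 kN/m³.
The centroid is at the centre, 1.09 m below the top of the plate, so the centroid depth is h_c = 6.8 + 1.09 = 7.89 m.
A = π(1.09)² = 3.73253 m².
Resultant F = γ·h_c·A = 12.3606 × 7.89 × 3.73253 = 364.015 kN.
I_c = πr⁴/4 = π × 1.09⁴/4 = 1.10865 m⁴.
Centre of pressure: y_p = y_c + I_c/(y_c·A) = 7.89 + 1.10865/(7.89 × 3.73253) = 7.89 + 0.0376456 = 7.92765 m along the plane.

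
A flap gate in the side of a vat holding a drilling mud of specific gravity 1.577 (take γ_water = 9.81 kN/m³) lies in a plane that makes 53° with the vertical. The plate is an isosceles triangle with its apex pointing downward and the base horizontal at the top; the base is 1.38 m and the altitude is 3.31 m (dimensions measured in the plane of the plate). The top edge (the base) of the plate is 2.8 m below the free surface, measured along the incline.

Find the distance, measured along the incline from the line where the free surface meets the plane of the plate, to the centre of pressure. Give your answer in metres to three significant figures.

γ = 1.577 × 9.81 = 15.47037 kN/m³.
The plate makes 53° with the vertical, i.e. θ = 90° − 53° = 37° to the horizontal. Measuring y along the incline from the free-surface line, vertical depth h = y·sinθ with sinθ = 0.601815.
With the apex down, the centroid sits h/3 = 3.31/3 = 1.10333 m below the base (the top edge), so y_c = 2.8 + 1.10333 = 3.90333 m and h_c = 3.90333 × 0.601815 = 2.34908 m.
A = ½ × 1.38 × 3.31 = 2.2839 m².
Resultant F = γ·h_c·A = 15.47037 × 2.34908 × 2.2839 = 82.9995 kN.
I_c = b·h³/36 = 1.38 × 3.31³/36 = 1.39015 m⁴.
Centre of pressure: y_p = y_c + I_c/(y_c·A) = 3.90333 + 1.39015/(3.90333 × 2.2839) = 3.90333 + 0.155937 = 4.05927 m along the plane.

y_p = 4.06 m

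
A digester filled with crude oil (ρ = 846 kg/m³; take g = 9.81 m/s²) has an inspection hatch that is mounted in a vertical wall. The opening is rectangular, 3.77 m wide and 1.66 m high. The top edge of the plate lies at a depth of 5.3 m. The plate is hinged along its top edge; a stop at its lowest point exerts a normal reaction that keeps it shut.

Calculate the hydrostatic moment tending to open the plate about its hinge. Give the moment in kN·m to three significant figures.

M ≈ 276 kN·m

γ = ρg = 846 × 9.81 / 1000 = 8.29926 kN/m³.
The centroid lies 1.66/2 = 0.83 m below the top edge, so the centroid depth is h_c = 5.3 + 0.83 = 6.13 m.
A = 3.77 × 1.66 = 6.2582 m².
Resultant F = γ·h_c·A = 8.29926 × 6.13 × 6.2582 = 318.383 kN.
I_c = b·h³/12 = 3.77 × 1.66³/12 = 1.43709 m⁴.
Centre of pressure: y_p = y_c + I_c/(y_c·A) = 6.13 + 1.43709/(6.13 × 6.2582) = 6.13 + 0.0374605 = 6.16746 m along the plane.
The resultant acts 0.83 + 0.0374605 = 0.86746 m (along the plate) below the hinge at the top edge, so the moment about the hinge is M = F × 0.86746 = 318.383 × 0.86746 = 276.185 kN·m.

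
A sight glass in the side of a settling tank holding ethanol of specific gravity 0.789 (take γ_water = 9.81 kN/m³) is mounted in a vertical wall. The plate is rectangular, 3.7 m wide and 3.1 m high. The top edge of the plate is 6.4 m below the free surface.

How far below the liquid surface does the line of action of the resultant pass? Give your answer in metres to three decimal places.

h_p = 8.051 m

γ = 0.789 × 9.81 = 7.74009 kN/m³.
The centroid lies 3.1/2 = 1.55 m below the top edge, so the centroid depth is h_c = 6.4 + 1.55 = 7.95 m.
A = 3.7 × 3.1 = 11.47 m².
Resultant F = γ·h_c·A = 7.74009 × 7.95 × 11.47 = 705.792 kN.
I_c = b·h³/12 = 3.7 × 3.1³/12 = 9.18556 m⁴.
Centre of pressure: y_p = y_c + I_c/(y_c·A) = 7.95 + 9.18556/(7.95 × 11.47) = 7.95 + 0.100734 = 8.05073 m along the plane.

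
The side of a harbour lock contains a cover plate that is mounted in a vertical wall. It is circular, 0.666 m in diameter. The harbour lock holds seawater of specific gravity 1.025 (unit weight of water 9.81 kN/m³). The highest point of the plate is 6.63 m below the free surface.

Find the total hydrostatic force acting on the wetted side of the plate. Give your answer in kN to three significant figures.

F ≈ 24.4 kN

γ = 1.025 × 9.81 = 10.05525 kN/m³.
The centroid is at the centre, 0.333 m below the top of the plate, so the centroid depth is h_c = 6.63 + 0.333 = 6.963 m.
A = π(0.333)² = 0.348368 m².
Resultant F = γ·h_c·A = 10.05525 × 6.963 × 0.348368 = 24.3909 kN.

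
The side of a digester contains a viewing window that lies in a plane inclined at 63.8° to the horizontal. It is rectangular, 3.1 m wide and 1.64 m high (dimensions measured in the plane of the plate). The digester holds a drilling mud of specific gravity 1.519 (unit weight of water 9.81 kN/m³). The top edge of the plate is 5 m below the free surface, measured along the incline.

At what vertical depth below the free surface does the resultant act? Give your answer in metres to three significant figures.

γ = 1.519 × 9.81 = 14.90139 kN/m³.
Let θ = 63.8° be the plate's angle to the horizontal; measure y along the incline from where the plane meets the free surface. Vertical depth h = y·sinθ with sinθ = 0.897258.
The centroid lies 1.64/2 = 0.82 m below the top edge, so y_c = 5 + 0.82 = 5.82 m and h_c = 5.82 × 0.897258 = 5.22204 m.
A = 3.1 × 1.64 = 5.084 m².
Resultant F = γ·h_c·A = 14.90139 × 5.22204 × 5.084 = 395.615 kN.
I_c = b·h³/12 = 3.1 × 1.64³/12 = 1.13949 m⁴.
Centre of pressure: y_p = y_c + I_c/(y_c·A) = 5.82 + 1.13949/(5.82 × 5.084) = 5.82 + 0.0385108 = 5.85851 m along the plane.
Vertically, h_p = y_p·sinθ = 5.85851 × 0.897258 = 5.25659 m.

h_p = 5.26 m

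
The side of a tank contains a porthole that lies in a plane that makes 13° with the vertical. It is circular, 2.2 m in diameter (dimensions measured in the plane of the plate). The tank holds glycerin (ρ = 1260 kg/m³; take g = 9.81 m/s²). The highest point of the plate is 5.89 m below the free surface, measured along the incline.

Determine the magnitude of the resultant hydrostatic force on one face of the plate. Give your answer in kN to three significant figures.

F ≈ 320 kN

γ = ρg = 1260 × 9.81 / 1000 = 12.3606 kN/m³.
The plate makes 13° with the vertical, i.e. θ = 90° − 13° = 77° to the horizontal. Measuring y along the incline from the free-surface line, vertical depth h = y·sinθ with sinθ = 0.974370.
The centroid is at the centre, 1.1 m below the top of the plate, so y_c = 5.89 + 1.1 = 6.99 m and h_c = 6.99 × 0.974370 = 6.81085 m.
A = π(1.1)² = 3.80133 m².
Resultant F = γ·h_c·A = 12.3606 × 6.81085 × 3.80133 = 320.019 kN.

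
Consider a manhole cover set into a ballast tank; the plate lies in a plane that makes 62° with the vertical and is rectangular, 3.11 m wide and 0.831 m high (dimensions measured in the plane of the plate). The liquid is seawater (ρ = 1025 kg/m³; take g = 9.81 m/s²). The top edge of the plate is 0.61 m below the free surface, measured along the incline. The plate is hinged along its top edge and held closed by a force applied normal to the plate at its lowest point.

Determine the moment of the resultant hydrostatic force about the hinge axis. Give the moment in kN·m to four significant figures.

M ≈ 5.900 kN·m

γ = ρg = 1025 × 9.81 / 1000 = 10.05525 kN/m³.
The plate makes 62° with the vertical, i.e. θ = 90° − 62° = 28° to the horizontal. Measuring y along the incline from the free-surface line, vertical depth h = y·sinθ with sinθ = 0.469472.
The centroid lies 0.831/2 = 0.4155 m below the top edge, so y_c = 0.61 + 0.4155 = 1.0255 m and h_c = 1.0255 × 0.469472 = 0.481444 m.
A = 3.11 × 0.831 = 2.58441 m².
Resultant F = γ·h_c·A = 10.05525 × 0.481444 × 2.58441 = 12.5112 kN.
I_c = b·h³/12 = 3.11 × 0.831³/12 = 0.148724 m⁴.
Centre of pressure: y_p = y_c + I_c/(y_c·A) = 1.0255 + 0.148724/(1.0255 × 2.58441) = 1.0255 + 0.0561156 = 1.08162 m along the plane.
The resultant acts 0.4155 + 0.0561156 = 0.471616 m (along the plate) below the hinge at the top edge, so the moment about the hinge is M = F × 0.471616 = 12.5112 × 0.471616 = 5.90048 kN·m.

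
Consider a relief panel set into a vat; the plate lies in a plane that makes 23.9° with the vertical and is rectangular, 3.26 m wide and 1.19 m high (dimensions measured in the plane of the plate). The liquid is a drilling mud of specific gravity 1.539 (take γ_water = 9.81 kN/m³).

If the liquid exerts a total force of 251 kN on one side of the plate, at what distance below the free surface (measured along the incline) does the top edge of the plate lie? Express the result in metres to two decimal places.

γ = 1.539 × 9.81 = 15.09759 kN/m³.
A = 3.26 × 1.19 = 3.8794 m².
From F = γ·h_c·A, the centroid depth is h_c = 251/(15.09759 × 3.8794) = 4.2855 m.
The plate makes 23.9° with the vertical, i.e. θ = 90° − 23.9° = 66.1° to the horizontal. Measuring y along the incline from the free-surface line, vertical depth h = y·sinθ with sinθ = 0.914254.
Along the incline, y_c = h_c/sinθ = 4.2855/0.914254 = 4.68743 m.
The centroid lies 1.19/2 = 0.595 m below the top edge, so the top edge sits at y_top = 4.68743 − 0.595 = 4.09243 m along the incline.

y_top ≈ 4.09 m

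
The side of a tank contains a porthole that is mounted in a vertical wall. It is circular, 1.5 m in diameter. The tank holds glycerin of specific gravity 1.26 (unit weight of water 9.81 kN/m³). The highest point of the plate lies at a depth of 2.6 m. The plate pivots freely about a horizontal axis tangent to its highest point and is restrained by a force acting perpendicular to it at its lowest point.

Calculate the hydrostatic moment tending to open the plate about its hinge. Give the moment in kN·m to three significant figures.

M ≈ 58.0 kN·m

γ = 1.26 × 9.81 = 12.3606 kN/m³.
The centroid is at the centre, 0.75 m below the top of the plate, so the centroid depth is h_c = 2.6 + 0.75 = 3.35 m.
A = π(0.75)² = 1.76715 m².
Resultant F = γ·h_c·A = 12.3606 × 3.35 × 1.76715 = 73.1742 kN.
I_c = πr⁴/4 = π × 0.75⁴/4 = 0.248505 m⁴.
Centre of pressure: y_p = y_c + I_c/(y_c·A) = 3.35 + 0.248505/(3.35 × 1.76715) = 3.35 + 0.0419775 = 3.39198 m along the plane.
The resultant acts 0.75 + 0.0419775 = 0.791978 m (along the plate) below the hinge at the top edge, so the moment about the hinge is M = F × 0.791978 = 73.1742 × 0.791978 = 57.9524 kN·m.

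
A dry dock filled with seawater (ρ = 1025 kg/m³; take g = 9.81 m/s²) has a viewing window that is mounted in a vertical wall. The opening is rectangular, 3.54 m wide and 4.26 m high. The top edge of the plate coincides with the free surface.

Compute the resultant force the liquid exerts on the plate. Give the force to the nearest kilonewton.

γ = ρg = 1025 × 9.81 / 1000 = 10.05525 kN/m³.
The centroid lies 4.26/2 = 2.13 m below the top edge, so the centroid depth is h_c = 2.13 m.
A = 3.54 × 4.26 = 15.0804 m².
Resultant F = γ·h_c·A = 10.05525 × 2.13 × 15.0804 = 322.987 kN.

F ≈ 323 kN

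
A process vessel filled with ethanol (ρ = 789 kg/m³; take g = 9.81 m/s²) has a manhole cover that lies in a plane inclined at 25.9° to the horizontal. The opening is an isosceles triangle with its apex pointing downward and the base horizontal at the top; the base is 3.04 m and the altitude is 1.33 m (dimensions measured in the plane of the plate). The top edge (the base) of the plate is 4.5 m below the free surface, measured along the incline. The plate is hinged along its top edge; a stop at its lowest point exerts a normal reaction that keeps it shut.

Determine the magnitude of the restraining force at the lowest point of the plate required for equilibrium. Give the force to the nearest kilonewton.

γ = ρg = 789 × 9.81 / 1000 = 7.74009 kN/m³.
Let θ = 25.9° be the plate's angle to the horizontal; measure y along the incline from where the plane meets the free surface. Vertical depth h = y·sinθ with sinθ = 0.436802.
With the apex down, the centroid sits h/3 = 1.33/3 = 0.443333 m below the base (the top edge), so y_c = 4.5 + 0.443333 = 4.94333 m and h_c = 4.94333 × 0.436802 = 2.15926 m.
A = ½ × 3.04 × 1.33 = 2.0216 m².
Resultant F = γ·h_c·A = 7.74009 × 2.15926 × 2.0216 = 33.7867 kN.
I_c = b·h³/36 = 3.04 × 1.33³/36 = 0.198667 m⁴.
Centre of pressure: y_p = y_c + I_c/(y_c·A) = 4.94333 + 0.198667/(4.94333 × 2.0216) = 4.94333 + 0.0198797 = 4.96321 m along the plane.
The resultant acts 0.443333 + 0.0198797 = 0.463213 m (along the plate) below the hinge at the top edge, so the moment about the hinge is M = F × 0.463213 = 33.7867 × 0.463213 = 15.6504 kN·m.
A normal force at the bottom, 1.33 m from the hinge, must supply this moment: P = 15.6504/1.33 = 11.7672 kN.

P ≈ 12 kN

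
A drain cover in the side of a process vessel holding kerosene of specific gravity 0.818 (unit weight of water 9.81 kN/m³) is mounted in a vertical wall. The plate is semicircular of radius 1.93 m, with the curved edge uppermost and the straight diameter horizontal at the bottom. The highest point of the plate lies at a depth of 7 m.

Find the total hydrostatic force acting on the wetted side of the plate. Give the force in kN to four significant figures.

γ = 0.818 × 9.81 = 8.02458 kN/m³.
The centroid lies 4r/(3π) = 0.819117 m above the diameter, so r − 4r/(3π) = 1.93 − 0.819117 = 1.11088 m below the topmost point, so the centroid depth is h_c = 7 + 1.11088 = 8.11088 m.
A = πr²/2 = π × 1.93²/2 = 5.85106 m².
Resultant F = γ·h_c·A = 8.02458 × 8.11088 × 5.85106 = 380.824 kN.

F ≈ 380.8 kN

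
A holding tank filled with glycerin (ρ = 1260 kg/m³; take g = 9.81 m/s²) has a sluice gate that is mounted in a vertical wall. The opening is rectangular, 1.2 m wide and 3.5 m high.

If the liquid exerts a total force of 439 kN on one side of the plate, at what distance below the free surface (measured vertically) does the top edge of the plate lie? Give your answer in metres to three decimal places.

d_top ≈ 6.706 m

γ = ρg = 1260 × 9.81 / 1000 = 12.3606 kN/m³.
A = 1.2 × 3.5 = 4.2 m².
From F = γ·h_c·A, the centroid depth is h_c = 439/(12.3606 × 4.2) = 8.45621 m.
The centroid lies 3.5/2 = 1.75 m below the top edge, so the top edge sits at h_top = 8.45621 − 1.75 = 6.70621 m below the surface.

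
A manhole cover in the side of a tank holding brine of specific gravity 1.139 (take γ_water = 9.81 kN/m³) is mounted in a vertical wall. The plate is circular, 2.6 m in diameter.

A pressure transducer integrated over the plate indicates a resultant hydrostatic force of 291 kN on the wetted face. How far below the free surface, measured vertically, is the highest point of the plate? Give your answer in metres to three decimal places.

d_top ≈ 3.605 m

γ = 1.139 × 9.81 = 11.17359 kN/m³.
A = π(1.3)² = 5.30929 m².
From F = γ·h_c·A, the centroid depth is h_c = 291/(11.17359 × 5.30929) = 4.90528 m.
The centroid is at the centre, 1.3 m below the top of the plate, so the highest point sits at h_top = 4.90528 − 1.3 = 3.60528 m below the surface.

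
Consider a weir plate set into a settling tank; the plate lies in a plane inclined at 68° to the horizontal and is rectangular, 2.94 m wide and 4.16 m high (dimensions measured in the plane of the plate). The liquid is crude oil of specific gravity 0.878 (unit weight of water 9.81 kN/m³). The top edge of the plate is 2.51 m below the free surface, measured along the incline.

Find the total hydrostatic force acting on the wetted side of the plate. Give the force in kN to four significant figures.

F ≈ 448.3 kN

γ = 0.878 × 9.81 = 8.61318 kN/m³.
Let θ = 68° be the plate's angle to the horizontal; measure y along the incline from where the plane meets the free surface. Vertical depth h = y·sinθ with sinθ = 0.927184.
The centroid lies 4.16/2 = 2.08 m below the top edge, so y_c = 2.51 + 2.08 = 4.59 m and h_c = 4.59 × 0.927184 = 4.25577 m.
A = 2.94 × 4.16 = 12.2304 m².
Resultant F = γ·h_c·A = 8.61318 × 4.25577 × 12.2304 = 448.314 kN.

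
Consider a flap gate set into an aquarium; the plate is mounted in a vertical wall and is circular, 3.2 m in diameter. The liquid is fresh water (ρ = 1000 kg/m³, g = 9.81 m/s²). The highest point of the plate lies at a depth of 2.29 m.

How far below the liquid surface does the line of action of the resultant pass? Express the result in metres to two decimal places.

γ = ρg = 1000 × 9.81 = 9810 N/m³ = 9.81 kN/m³.
The centroid is at the centre, 1.6 m below the top of the plate, so the centroid depth is h_c = 2.29 + 1.6 = 3.89 m.
A = π(1.6)² = 8.04248 m².
Resultant F = γ·h_c·A = 9.81 × 3.89 × 8.04248 = 306.908 kN.
I_c = πr⁴/4 = π × 1.6⁴/4 = 5.14719 m⁴.
Centre of pressure: y_p = y_c + I_c/(y_c·A) = 3.89 + 5.14719/(3.89 × 8.04248) = 3.89 + 0.164525 = 4.05452 m along the plane.

h_p = 4.05 m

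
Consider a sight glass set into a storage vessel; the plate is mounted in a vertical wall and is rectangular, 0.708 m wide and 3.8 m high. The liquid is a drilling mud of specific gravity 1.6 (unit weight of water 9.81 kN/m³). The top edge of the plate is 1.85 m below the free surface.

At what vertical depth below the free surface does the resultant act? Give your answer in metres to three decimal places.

h_p = 4.071 m

γ = 1.6 × 9.81 = 15.696 kN/m³.
The centroid lies 3.8/2 = 1.9 m below the top edge, so the centroid depth is h_c = 1.85 + 1.9 = 3.75 m.
A = 0.708 × 3.8 = 2.6904 m².
Resultant F = γ·h_c·A = 15.696 × 3.75 × 2.6904 = 158.357 kN.
I_c = b·h³/12 = 0.708 × 3.8³/12 = 3.23745 m⁴.
Centre of pressure: y_p = y_c + I_c/(y_c·A) = 3.75 + 3.23745/(3.75 × 2.6904) = 3.75 + 0.320889 = 4.07089 m along the plane.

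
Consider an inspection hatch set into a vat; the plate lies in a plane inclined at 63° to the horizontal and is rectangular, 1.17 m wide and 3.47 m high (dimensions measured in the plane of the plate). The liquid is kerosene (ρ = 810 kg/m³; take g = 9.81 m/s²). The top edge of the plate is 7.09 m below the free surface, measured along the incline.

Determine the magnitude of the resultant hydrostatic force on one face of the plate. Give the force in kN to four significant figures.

γ = ρg = 810 × 9.81 / 1000 = 7.9461 kN/m³.
Let θ = 63° be the plate's angle to the horizontal; measure y along the incline from where the plane meets the free surface. Vertical depth h = y·sinθ with sinθ = 0.891007.
The centroid lies 3.47/2 = 1.735 m below the top edge, so y_c = 7.09 + 1.735 = 8.825 m and h_c = 8.825 × 0.891007 = 7.86314 m.
A = 1.17 × 3.47 = 4.0599 m².
Resultant F = γ·h_c·A = 7.9461 × 7.86314 × 4.0599 = 253.668 kN.

F ≈ 253.7 kN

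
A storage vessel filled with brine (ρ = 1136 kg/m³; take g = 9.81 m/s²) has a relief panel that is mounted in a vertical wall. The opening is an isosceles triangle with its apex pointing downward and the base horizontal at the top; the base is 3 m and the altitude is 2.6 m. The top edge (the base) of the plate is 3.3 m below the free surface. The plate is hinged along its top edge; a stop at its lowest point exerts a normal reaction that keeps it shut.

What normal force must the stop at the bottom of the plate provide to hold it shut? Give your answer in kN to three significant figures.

γ = ρg = 1136 × 9.81 / 1000 = 11.14416 kN/m³.
With the apex down, the centroid sits h/3 = 2.6/3 = 0.866667 m below the base (the top edge), so the centroid depth is h_c = 3.3 + 0.866667 = 4.16667 m.
A = ½ × 3 × 2.6 = 3.9 m².
Resultant F = γ·h_c·A = 11.14416 × 4.16667 × 3.9 = 181.093 kN.
I_c = b·h³/36 = 3 × 2.6³/36 = 1.46467 m⁴.
Centre of pressure: y_p = y_c + I_c/(y_c·A) = 4.16667 + 1.46467/(4.16667 × 3.9) = 4.16667 + 0.0901335 = 4.2568 m along the plane.
The resultant acts 0.866667 + 0.0901335 = 0.9568 m (along the plate) below the hinge at the top edge, so the moment about the hinge is M = F × 0.9568 = 181.093 × 0.9568 = 173.27 kN·m.
A normal force at the bottom, 2.6 m from the hinge, must supply this moment: P = 173.27/2.6 = 66.6423 kN.

P ≈ 66.6 kN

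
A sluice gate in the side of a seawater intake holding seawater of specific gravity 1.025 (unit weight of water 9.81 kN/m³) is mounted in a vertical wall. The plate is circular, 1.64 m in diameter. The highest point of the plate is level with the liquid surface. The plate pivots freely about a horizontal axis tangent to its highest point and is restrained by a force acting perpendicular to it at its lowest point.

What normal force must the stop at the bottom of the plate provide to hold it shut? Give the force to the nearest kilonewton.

P ≈ 11 kN

γ = 1.025 × 9.81 = 10.05525 kN/m³.
The centroid is at the centre, 0.82 m below the top of the plate, so the centroid depth is h_c = 0.82 m.
A = π(0.82)² = 2.11241 m².
Resultant F = γ·h_c·A = 10.05525 × 0.82 × 2.11241 = 17.4175 kN.
I_c = πr⁴/4 = π × 0.82⁴/4 = 0.355096 m⁴.
Centre of pressure: y_p = y_c + I_c/(y_c·A) = 0.82 + 0.355096/(0.82 × 2.11241) = 0.82 + 0.205 = 1.025 m along the plane.
The resultant acts 0.82 + 0.205 = 1.025 m (along the plate) below the hinge at the top edge, so the moment about the hinge is M = F × 1.025 = 17.4175 × 1.025 = 17.8529 kN·m.
A normal force at the bottom, 1.64 m from the hinge, must supply this moment: P = 17.8529/1.64 = 10.8859 kN.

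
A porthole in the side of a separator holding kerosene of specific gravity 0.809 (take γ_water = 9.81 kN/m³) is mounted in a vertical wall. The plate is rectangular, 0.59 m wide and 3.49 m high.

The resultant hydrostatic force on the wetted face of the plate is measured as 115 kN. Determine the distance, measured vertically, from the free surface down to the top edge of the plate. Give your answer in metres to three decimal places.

d_top ≈ 5.292 m

γ = 0.809 × 9.81 = 7.93629 kN/m³.
A = 0.59 × 3.49 = 2.0591 m².
From F = γ·h_c·A, the centroid depth is h_c = 115/(7.93629 × 2.0591) = 7.03725 m.
The centroid lies 3.49/2 = 1.745 m below the top edge, so the top edge sits at h_top = 7.03725 − 1.745 = 5.29225 m below the surface.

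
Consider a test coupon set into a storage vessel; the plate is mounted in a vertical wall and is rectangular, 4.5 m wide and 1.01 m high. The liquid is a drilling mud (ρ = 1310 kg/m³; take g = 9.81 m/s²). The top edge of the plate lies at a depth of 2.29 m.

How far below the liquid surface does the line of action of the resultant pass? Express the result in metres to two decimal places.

h_p = 2.83 m

γ = ρg = 1310 × 9.81 / 1000 = 12.8511 kN/m³.
The centroid lies 1.01/2 = 0.505 m below the top edge, so the centroid depth is h_c = 2.29 + 0.505 = 2.795 m.
A = 4.5 × 1.01 = 4.545 m².
Resultant F = γ·h_c·A = 12.8511 × 2.795 × 4.545 = 163.251 kN.
I_c = b·h³/12 = 4.5 × 1.01³/12 = 0.386363 m⁴.
Centre of pressure: y_p = y_c + I_c/(y_c·A) = 2.795 + 0.386363/(2.795 × 4.545) = 2.795 + 0.0304144 = 2.82541 m along the plane.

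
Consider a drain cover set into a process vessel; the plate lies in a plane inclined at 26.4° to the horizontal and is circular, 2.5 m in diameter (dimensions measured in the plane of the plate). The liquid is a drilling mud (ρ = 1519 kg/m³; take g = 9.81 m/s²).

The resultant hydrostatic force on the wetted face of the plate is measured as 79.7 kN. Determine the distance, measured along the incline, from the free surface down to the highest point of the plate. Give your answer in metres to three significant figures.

y_top ≈ 1.20 m

γ = ρg = 1519 × 9.81 / 1000 = 14.90139 kN/m³.
A = π(1.25)² = 4.90874 m².
From F = γ·h_c·A, the centroid depth is h_c = 79.7/(14.90139 × 4.90874) = 1.08959 m.
Let θ = 26.4° be the plate's angle to the horizontal; measure y along the incline from where the plane meets the free surface. Vertical depth h = y·sinθ with sinθ = 0.444635.
Along the incline, y_c = h_c/sinθ = 1.08959/0.444635 = 2.45053 m.
The centroid is at the centre, 1.25 m below the top of the plate, so the highest point sits at y_top = 2.45053 − 1.25 = 1.20053 m along the incline.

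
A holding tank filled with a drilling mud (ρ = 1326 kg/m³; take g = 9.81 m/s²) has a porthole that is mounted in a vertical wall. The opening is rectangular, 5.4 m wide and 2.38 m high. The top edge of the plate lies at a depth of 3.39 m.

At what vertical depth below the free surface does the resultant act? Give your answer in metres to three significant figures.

γ = ρg = 1326 × 9.81 / 1000 = 13.00806 kN/m³.
The centroid lies 2.38/2 = 1.19 m below the top edge, so the centroid depth is h_c = 3.39 + 1.19 = 4.58 m.
A = 5.4 × 2.38 = 12.852 m².
Resultant F = γ·h_c·A = 13.00806 × 4.58 × 12.852 = 765.683 kN.
I_c = b·h³/12 = 5.4 × 2.38³/12 = 6.06657 m⁴.
Centre of pressure: y_p = y_c + I_c/(y_c·A) = 4.58 + 6.06657/(4.58 × 12.852) = 4.58 + 0.103064 = 4.68306 m along the plane.

h_p = 4.68 m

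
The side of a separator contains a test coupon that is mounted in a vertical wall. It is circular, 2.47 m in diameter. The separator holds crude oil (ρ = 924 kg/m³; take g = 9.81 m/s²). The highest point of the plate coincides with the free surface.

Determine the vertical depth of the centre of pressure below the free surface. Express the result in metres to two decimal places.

h_p = 1.54 m

γ = ρg = 924 × 9.81 / 1000 = 9.06444 kN/m³.
The centroid is at the centre, 1.235 m below the top of the plate, so the centroid depth is h_c = 1.235 m.
A = π(1.235)² = 4.79164 m².
Resultant F = γ·h_c·A = 9.06444 × 1.235 × 4.79164 = 53.6404 kN.
I_c = πr⁴/4 = π × 1.235⁴/4 = 1.82708 m⁴.
Centre of pressure: y_p = y_c + I_c/(y_c·A) = 1.235 + 1.82708/(1.235 × 4.79164) = 1.235 + 0.30875 = 1.54375 m along the plane.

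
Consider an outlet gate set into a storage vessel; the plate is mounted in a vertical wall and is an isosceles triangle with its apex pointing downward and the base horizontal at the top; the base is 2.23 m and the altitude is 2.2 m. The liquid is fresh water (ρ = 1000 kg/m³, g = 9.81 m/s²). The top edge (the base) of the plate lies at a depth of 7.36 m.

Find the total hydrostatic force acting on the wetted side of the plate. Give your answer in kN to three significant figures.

γ = ρg = 1000 × 9.81 = 9810 N/m³ = 9.81 kN/m³.
With the apex down, the centroid sits h/3 = 2.2/3 = 0.733333 m below the base (the top edge), so the centroid depth is h_c = 7.36 + 0.733333 = 8.09333 m.
A = ½ × 2.23 × 2.2 = 2.453 m².
Resultant F = γ·h_c·A = 9.81 × 8.09333 × 2.453 = 194.757 kN.

F ≈ 195 kN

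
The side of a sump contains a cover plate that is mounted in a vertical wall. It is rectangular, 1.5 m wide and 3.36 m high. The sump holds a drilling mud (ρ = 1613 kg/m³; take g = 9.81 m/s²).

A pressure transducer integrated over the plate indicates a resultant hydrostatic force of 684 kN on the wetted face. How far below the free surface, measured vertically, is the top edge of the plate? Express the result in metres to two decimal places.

d_top ≈ 6.90 m

γ = ρg = 1613 × 9.81 / 1000 = 15.82353 kN/m³.
A = 1.5 × 3.36 = 5.04 m².
From F = γ·h_c·A, the centroid depth is h_c = 684/(15.82353 × 5.04) = 8.57674 m.
The centroid lies 3.36/2 = 1.68 m below the top edge, so the top edge sits at h_top = 8.57674 − 1.68 = 6.89674 m below the surface.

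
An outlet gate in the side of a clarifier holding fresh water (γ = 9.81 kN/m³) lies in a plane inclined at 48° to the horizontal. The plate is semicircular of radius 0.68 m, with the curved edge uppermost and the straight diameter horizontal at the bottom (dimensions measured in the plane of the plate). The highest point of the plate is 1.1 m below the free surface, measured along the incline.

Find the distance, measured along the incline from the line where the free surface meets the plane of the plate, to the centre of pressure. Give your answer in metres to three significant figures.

y_p = 1.51 m

γ = 9.81 kN/m³.
Let θ = 48° be the plate's angle to the horizontal; measure y along the incline from where the plane meets the free surface. Vertical depth h = y·sinθ with sinθ = 0.743145.
The centroid lies 4r/(3π) = 0.288601 m above the diameter, so r − 4r/(3π) = 0.68 − 0.288601 = 0.391399 m below the topmost point, so y_c = 1.1 + 0.391399 = 1.4914 m and h_c = 1.4914 × 0.743145 = 1.10833 m.
A = πr²/2 = π × 0.68²/2 = 0.726336 m².
Resultant F = γ·h_c·A = 9.81 × 1.10833 × 0.726336 = 7.89725 kN.
I_c = (π/8 − 8/(9π))·r⁴ = 0.109757 × 0.68⁴ = 0.0234676 m⁴.
Centre of pressure: y_p = y_c + I_c/(y_c·A) = 1.4914 + 0.0234676/(1.4914 × 0.726336) = 1.4914 + 0.0216639 = 1.51306 m along the plane.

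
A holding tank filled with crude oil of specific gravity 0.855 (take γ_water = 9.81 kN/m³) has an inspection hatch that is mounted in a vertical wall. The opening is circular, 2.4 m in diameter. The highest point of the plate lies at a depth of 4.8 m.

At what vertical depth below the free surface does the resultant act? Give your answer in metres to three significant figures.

h_p = 6.06 m

γ = 0.855 × 9.81 = 8.38755 kN/m³.
The centroid is at the centre, 1.2 m below the top of the plate, so the centroid depth is h_c = 4.8 + 1.2 = 6 m.
A = π(1.2)² = 4.52389 m².
Resultant F = γ·h_c·A = 8.38755 × 6 × 4.52389 = 227.666 kN.
I_c = πr⁴/4 = π × 1.2⁴/4 = 1.6286 m⁴.
Centre of pressure: y_p = y_c + I_c/(y_c·A) = 6 + 1.6286/(6 × 4.52389) = 6 + 0.06 = 6.06 m along the plane.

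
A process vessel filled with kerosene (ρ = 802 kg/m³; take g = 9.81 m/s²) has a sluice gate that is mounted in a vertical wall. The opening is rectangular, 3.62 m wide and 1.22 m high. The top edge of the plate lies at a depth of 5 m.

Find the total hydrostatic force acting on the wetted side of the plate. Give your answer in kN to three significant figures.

γ = ρg = 802 × 9.81 / 1000 = 7.86762 kN/m³.
The centroid lies 1.22/2 = 0.61 m below the top edge, so the centroid depth is h_c = 5 + 0.61 = 5.61 m.
A = 3.62 × 1.22 = 4.4164 m².
Resultant F = γ·h_c·A = 7.86762 × 5.61 × 4.4164 = 194.928 kN.

F ≈ 195 kN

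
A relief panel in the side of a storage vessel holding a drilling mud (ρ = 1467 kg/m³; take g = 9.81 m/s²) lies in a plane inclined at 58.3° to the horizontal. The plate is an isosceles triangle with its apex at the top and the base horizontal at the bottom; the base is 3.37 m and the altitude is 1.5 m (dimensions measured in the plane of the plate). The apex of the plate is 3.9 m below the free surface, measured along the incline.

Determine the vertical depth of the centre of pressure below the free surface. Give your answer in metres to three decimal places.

h_p = 4.191 m

γ = ρg = 1467 × 9.81 / 1000 = 14.39127 kN/m³.
Let θ = 58.3° be the plate's angle to the horizontal; measure y along the incline from where the plane meets the free surface. Vertical depth h = y·sinθ with sinθ = 0.850811.
With the apex up, the centroid sits 2h/3 = 2 × 1.5/3 = 1 m below the apex, so y_c = 3.9 + 1 = 4.9 m and h_c = 4.9 × 0.850811 = 4.16897 m.
A = ½ × 3.37 × 1.5 = 2.5275 m².
Resultant F = γ·h_c·A = 14.39127 × 4.16897 × 2.5275 = 151.642 kN.
I_c = b·h³/36 = 3.37 × 1.5³/36 = 0.315938 m⁴.
Centre of pressure: y_p = y_c + I_c/(y_c·A) = 4.9 + 0.315938/(4.9 × 2.5275) = 4.9 + 0.0255102 = 4.92551 m along the plane.
Vertically, h_p = y_p·sinθ = 4.92551 × 0.850811 = 4.19068 m.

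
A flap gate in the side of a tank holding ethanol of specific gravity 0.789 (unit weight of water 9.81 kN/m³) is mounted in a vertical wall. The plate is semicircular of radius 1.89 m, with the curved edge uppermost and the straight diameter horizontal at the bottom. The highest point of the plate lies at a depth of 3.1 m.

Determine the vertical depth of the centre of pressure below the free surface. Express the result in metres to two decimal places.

γ = 0.789 × 9.81 = 7.74009 kN/m³.
The centroid lies 4r/(3π) = 0.802141 m above the diameter, so r − 4r/(3π) = 1.89 − 0.802141 = 1.08786 m below the topmost point, so the centroid depth is h_c = 3.1 + 1.08786 = 4.18786 m.
A = πr²/2 = π × 1.89²/2 = 5.61104 m².
Resultant F = γ·h_c·A = 7.74009 × 4.18786 × 5.61104 = 181.879 kN.
I_c = (π/8 − 8/(9π))·r⁴ = 0.109757 × 1.89⁴ = 1.40049 m⁴.
Centre of pressure: y_p = y_c + I_c/(y_c·A) = 4.18786 + 1.40049/(4.18786 × 5.61104) = 4.18786 + 0.0595998 = 4.24746 m along the plane.

h_p = 4.25 m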